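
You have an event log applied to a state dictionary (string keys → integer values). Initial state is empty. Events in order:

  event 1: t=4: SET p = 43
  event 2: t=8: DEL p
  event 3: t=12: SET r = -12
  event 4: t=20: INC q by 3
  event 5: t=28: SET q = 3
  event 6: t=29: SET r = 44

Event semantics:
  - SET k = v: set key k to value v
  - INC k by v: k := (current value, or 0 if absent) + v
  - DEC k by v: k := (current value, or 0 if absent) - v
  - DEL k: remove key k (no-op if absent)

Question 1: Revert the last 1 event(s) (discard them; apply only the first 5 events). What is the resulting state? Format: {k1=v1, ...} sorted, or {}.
Keep first 5 events (discard last 1):
  after event 1 (t=4: SET p = 43): {p=43}
  after event 2 (t=8: DEL p): {}
  after event 3 (t=12: SET r = -12): {r=-12}
  after event 4 (t=20: INC q by 3): {q=3, r=-12}
  after event 5 (t=28: SET q = 3): {q=3, r=-12}

Answer: {q=3, r=-12}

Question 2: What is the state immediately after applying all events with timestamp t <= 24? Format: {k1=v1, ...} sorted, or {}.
Answer: {q=3, r=-12}

Derivation:
Apply events with t <= 24 (4 events):
  after event 1 (t=4: SET p = 43): {p=43}
  after event 2 (t=8: DEL p): {}
  after event 3 (t=12: SET r = -12): {r=-12}
  after event 4 (t=20: INC q by 3): {q=3, r=-12}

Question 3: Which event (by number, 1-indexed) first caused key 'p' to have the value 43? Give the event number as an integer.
Looking for first event where p becomes 43:
  event 1: p (absent) -> 43  <-- first match

Answer: 1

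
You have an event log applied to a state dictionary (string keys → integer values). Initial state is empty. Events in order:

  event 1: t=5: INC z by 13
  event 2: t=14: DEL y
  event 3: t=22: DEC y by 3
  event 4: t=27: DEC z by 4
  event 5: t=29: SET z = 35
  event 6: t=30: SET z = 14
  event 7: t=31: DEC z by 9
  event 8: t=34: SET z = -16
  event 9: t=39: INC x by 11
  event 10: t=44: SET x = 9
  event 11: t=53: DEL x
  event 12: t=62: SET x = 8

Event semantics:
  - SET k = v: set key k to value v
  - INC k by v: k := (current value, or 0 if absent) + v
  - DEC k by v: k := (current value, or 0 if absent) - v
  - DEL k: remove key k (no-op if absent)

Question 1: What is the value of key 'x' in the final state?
Answer: 8

Derivation:
Track key 'x' through all 12 events:
  event 1 (t=5: INC z by 13): x unchanged
  event 2 (t=14: DEL y): x unchanged
  event 3 (t=22: DEC y by 3): x unchanged
  event 4 (t=27: DEC z by 4): x unchanged
  event 5 (t=29: SET z = 35): x unchanged
  event 6 (t=30: SET z = 14): x unchanged
  event 7 (t=31: DEC z by 9): x unchanged
  event 8 (t=34: SET z = -16): x unchanged
  event 9 (t=39: INC x by 11): x (absent) -> 11
  event 10 (t=44: SET x = 9): x 11 -> 9
  event 11 (t=53: DEL x): x 9 -> (absent)
  event 12 (t=62: SET x = 8): x (absent) -> 8
Final: x = 8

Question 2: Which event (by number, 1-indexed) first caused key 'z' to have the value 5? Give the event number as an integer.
Looking for first event where z becomes 5:
  event 1: z = 13
  event 2: z = 13
  event 3: z = 13
  event 4: z = 9
  event 5: z = 35
  event 6: z = 14
  event 7: z 14 -> 5  <-- first match

Answer: 7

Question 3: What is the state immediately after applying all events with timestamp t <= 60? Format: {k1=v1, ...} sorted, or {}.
Answer: {y=-3, z=-16}

Derivation:
Apply events with t <= 60 (11 events):
  after event 1 (t=5: INC z by 13): {z=13}
  after event 2 (t=14: DEL y): {z=13}
  after event 3 (t=22: DEC y by 3): {y=-3, z=13}
  after event 4 (t=27: DEC z by 4): {y=-3, z=9}
  after event 5 (t=29: SET z = 35): {y=-3, z=35}
  after event 6 (t=30: SET z = 14): {y=-3, z=14}
  after event 7 (t=31: DEC z by 9): {y=-3, z=5}
  after event 8 (t=34: SET z = -16): {y=-3, z=-16}
  after event 9 (t=39: INC x by 11): {x=11, y=-3, z=-16}
  after event 10 (t=44: SET x = 9): {x=9, y=-3, z=-16}
  after event 11 (t=53: DEL x): {y=-3, z=-16}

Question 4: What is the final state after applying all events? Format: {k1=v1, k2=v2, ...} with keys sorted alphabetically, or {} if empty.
Answer: {x=8, y=-3, z=-16}

Derivation:
  after event 1 (t=5: INC z by 13): {z=13}
  after event 2 (t=14: DEL y): {z=13}
  after event 3 (t=22: DEC y by 3): {y=-3, z=13}
  after event 4 (t=27: DEC z by 4): {y=-3, z=9}
  after event 5 (t=29: SET z = 35): {y=-3, z=35}
  after event 6 (t=30: SET z = 14): {y=-3, z=14}
  after event 7 (t=31: DEC z by 9): {y=-3, z=5}
  after event 8 (t=34: SET z = -16): {y=-3, z=-16}
  after event 9 (t=39: INC x by 11): {x=11, y=-3, z=-16}
  after event 10 (t=44: SET x = 9): {x=9, y=-3, z=-16}
  after event 11 (t=53: DEL x): {y=-3, z=-16}
  after event 12 (t=62: SET x = 8): {x=8, y=-3, z=-16}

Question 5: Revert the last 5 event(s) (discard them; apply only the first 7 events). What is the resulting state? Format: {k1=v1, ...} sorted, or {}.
Answer: {y=-3, z=5}

Derivation:
Keep first 7 events (discard last 5):
  after event 1 (t=5: INC z by 13): {z=13}
  after event 2 (t=14: DEL y): {z=13}
  after event 3 (t=22: DEC y by 3): {y=-3, z=13}
  after event 4 (t=27: DEC z by 4): {y=-3, z=9}
  after event 5 (t=29: SET z = 35): {y=-3, z=35}
  after event 6 (t=30: SET z = 14): {y=-3, z=14}
  after event 7 (t=31: DEC z by 9): {y=-3, z=5}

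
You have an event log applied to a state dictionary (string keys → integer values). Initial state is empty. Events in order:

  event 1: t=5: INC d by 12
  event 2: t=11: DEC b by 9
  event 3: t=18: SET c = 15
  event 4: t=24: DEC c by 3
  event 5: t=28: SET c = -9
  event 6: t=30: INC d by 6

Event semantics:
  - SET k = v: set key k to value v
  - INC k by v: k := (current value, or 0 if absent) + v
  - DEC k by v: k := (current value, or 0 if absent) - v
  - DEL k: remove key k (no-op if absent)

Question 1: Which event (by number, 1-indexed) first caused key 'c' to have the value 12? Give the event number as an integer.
Looking for first event where c becomes 12:
  event 3: c = 15
  event 4: c 15 -> 12  <-- first match

Answer: 4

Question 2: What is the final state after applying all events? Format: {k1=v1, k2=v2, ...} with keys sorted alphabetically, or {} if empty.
Answer: {b=-9, c=-9, d=18}

Derivation:
  after event 1 (t=5: INC d by 12): {d=12}
  after event 2 (t=11: DEC b by 9): {b=-9, d=12}
  after event 3 (t=18: SET c = 15): {b=-9, c=15, d=12}
  after event 4 (t=24: DEC c by 3): {b=-9, c=12, d=12}
  after event 5 (t=28: SET c = -9): {b=-9, c=-9, d=12}
  after event 6 (t=30: INC d by 6): {b=-9, c=-9, d=18}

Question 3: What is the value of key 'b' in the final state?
Answer: -9

Derivation:
Track key 'b' through all 6 events:
  event 1 (t=5: INC d by 12): b unchanged
  event 2 (t=11: DEC b by 9): b (absent) -> -9
  event 3 (t=18: SET c = 15): b unchanged
  event 4 (t=24: DEC c by 3): b unchanged
  event 5 (t=28: SET c = -9): b unchanged
  event 6 (t=30: INC d by 6): b unchanged
Final: b = -9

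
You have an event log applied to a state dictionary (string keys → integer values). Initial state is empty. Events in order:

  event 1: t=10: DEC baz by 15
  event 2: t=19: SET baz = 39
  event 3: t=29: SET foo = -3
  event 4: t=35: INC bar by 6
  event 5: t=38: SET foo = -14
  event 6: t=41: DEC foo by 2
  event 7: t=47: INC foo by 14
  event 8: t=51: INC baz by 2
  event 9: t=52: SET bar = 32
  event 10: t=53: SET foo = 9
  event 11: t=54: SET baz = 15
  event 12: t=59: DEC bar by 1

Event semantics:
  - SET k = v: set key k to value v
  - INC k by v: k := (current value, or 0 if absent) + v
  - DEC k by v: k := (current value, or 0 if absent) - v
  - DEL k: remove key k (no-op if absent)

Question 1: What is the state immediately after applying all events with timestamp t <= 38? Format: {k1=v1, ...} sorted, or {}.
Answer: {bar=6, baz=39, foo=-14}

Derivation:
Apply events with t <= 38 (5 events):
  after event 1 (t=10: DEC baz by 15): {baz=-15}
  after event 2 (t=19: SET baz = 39): {baz=39}
  after event 3 (t=29: SET foo = -3): {baz=39, foo=-3}
  after event 4 (t=35: INC bar by 6): {bar=6, baz=39, foo=-3}
  after event 5 (t=38: SET foo = -14): {bar=6, baz=39, foo=-14}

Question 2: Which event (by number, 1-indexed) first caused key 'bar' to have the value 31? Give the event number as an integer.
Looking for first event where bar becomes 31:
  event 4: bar = 6
  event 5: bar = 6
  event 6: bar = 6
  event 7: bar = 6
  event 8: bar = 6
  event 9: bar = 32
  event 10: bar = 32
  event 11: bar = 32
  event 12: bar 32 -> 31  <-- first match

Answer: 12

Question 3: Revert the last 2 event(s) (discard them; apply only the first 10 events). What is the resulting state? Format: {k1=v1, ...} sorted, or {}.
Keep first 10 events (discard last 2):
  after event 1 (t=10: DEC baz by 15): {baz=-15}
  after event 2 (t=19: SET baz = 39): {baz=39}
  after event 3 (t=29: SET foo = -3): {baz=39, foo=-3}
  after event 4 (t=35: INC bar by 6): {bar=6, baz=39, foo=-3}
  after event 5 (t=38: SET foo = -14): {bar=6, baz=39, foo=-14}
  after event 6 (t=41: DEC foo by 2): {bar=6, baz=39, foo=-16}
  after event 7 (t=47: INC foo by 14): {bar=6, baz=39, foo=-2}
  after event 8 (t=51: INC baz by 2): {bar=6, baz=41, foo=-2}
  after event 9 (t=52: SET bar = 32): {bar=32, baz=41, foo=-2}
  after event 10 (t=53: SET foo = 9): {bar=32, baz=41, foo=9}

Answer: {bar=32, baz=41, foo=9}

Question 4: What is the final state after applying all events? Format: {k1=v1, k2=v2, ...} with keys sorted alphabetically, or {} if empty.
Answer: {bar=31, baz=15, foo=9}

Derivation:
  after event 1 (t=10: DEC baz by 15): {baz=-15}
  after event 2 (t=19: SET baz = 39): {baz=39}
  after event 3 (t=29: SET foo = -3): {baz=39, foo=-3}
  after event 4 (t=35: INC bar by 6): {bar=6, baz=39, foo=-3}
  after event 5 (t=38: SET foo = -14): {bar=6, baz=39, foo=-14}
  after event 6 (t=41: DEC foo by 2): {bar=6, baz=39, foo=-16}
  after event 7 (t=47: INC foo by 14): {bar=6, baz=39, foo=-2}
  after event 8 (t=51: INC baz by 2): {bar=6, baz=41, foo=-2}
  after event 9 (t=52: SET bar = 32): {bar=32, baz=41, foo=-2}
  after event 10 (t=53: SET foo = 9): {bar=32, baz=41, foo=9}
  after event 11 (t=54: SET baz = 15): {bar=32, baz=15, foo=9}
  after event 12 (t=59: DEC bar by 1): {bar=31, baz=15, foo=9}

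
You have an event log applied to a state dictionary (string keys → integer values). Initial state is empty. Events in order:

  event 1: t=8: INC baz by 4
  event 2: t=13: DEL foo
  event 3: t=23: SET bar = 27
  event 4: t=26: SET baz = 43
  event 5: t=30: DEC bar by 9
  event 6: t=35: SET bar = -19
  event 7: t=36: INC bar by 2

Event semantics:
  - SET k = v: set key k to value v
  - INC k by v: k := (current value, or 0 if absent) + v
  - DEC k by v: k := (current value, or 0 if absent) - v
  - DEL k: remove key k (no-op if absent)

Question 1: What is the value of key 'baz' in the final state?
Answer: 43

Derivation:
Track key 'baz' through all 7 events:
  event 1 (t=8: INC baz by 4): baz (absent) -> 4
  event 2 (t=13: DEL foo): baz unchanged
  event 3 (t=23: SET bar = 27): baz unchanged
  event 4 (t=26: SET baz = 43): baz 4 -> 43
  event 5 (t=30: DEC bar by 9): baz unchanged
  event 6 (t=35: SET bar = -19): baz unchanged
  event 7 (t=36: INC bar by 2): baz unchanged
Final: baz = 43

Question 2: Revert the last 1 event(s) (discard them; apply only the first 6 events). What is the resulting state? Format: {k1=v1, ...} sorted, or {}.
Answer: {bar=-19, baz=43}

Derivation:
Keep first 6 events (discard last 1):
  after event 1 (t=8: INC baz by 4): {baz=4}
  after event 2 (t=13: DEL foo): {baz=4}
  after event 3 (t=23: SET bar = 27): {bar=27, baz=4}
  after event 4 (t=26: SET baz = 43): {bar=27, baz=43}
  after event 5 (t=30: DEC bar by 9): {bar=18, baz=43}
  after event 6 (t=35: SET bar = -19): {bar=-19, baz=43}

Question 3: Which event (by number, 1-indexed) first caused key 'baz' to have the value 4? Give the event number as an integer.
Answer: 1

Derivation:
Looking for first event where baz becomes 4:
  event 1: baz (absent) -> 4  <-- first match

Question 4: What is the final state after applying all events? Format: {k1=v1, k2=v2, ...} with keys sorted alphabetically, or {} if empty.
Answer: {bar=-17, baz=43}

Derivation:
  after event 1 (t=8: INC baz by 4): {baz=4}
  after event 2 (t=13: DEL foo): {baz=4}
  after event 3 (t=23: SET bar = 27): {bar=27, baz=4}
  after event 4 (t=26: SET baz = 43): {bar=27, baz=43}
  after event 5 (t=30: DEC bar by 9): {bar=18, baz=43}
  after event 6 (t=35: SET bar = -19): {bar=-19, baz=43}
  after event 7 (t=36: INC bar by 2): {bar=-17, baz=43}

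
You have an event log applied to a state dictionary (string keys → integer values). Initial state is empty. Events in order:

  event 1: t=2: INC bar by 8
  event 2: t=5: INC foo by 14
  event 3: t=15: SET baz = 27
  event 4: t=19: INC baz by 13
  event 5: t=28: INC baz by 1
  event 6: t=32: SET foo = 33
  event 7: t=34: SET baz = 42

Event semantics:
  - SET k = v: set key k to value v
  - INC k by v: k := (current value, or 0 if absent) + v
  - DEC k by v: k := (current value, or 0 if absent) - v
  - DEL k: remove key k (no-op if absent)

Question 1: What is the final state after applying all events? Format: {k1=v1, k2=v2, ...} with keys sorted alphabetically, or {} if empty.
Answer: {bar=8, baz=42, foo=33}

Derivation:
  after event 1 (t=2: INC bar by 8): {bar=8}
  after event 2 (t=5: INC foo by 14): {bar=8, foo=14}
  after event 3 (t=15: SET baz = 27): {bar=8, baz=27, foo=14}
  after event 4 (t=19: INC baz by 13): {bar=8, baz=40, foo=14}
  after event 5 (t=28: INC baz by 1): {bar=8, baz=41, foo=14}
  after event 6 (t=32: SET foo = 33): {bar=8, baz=41, foo=33}
  after event 7 (t=34: SET baz = 42): {bar=8, baz=42, foo=33}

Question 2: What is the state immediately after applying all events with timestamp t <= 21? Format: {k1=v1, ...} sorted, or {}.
Apply events with t <= 21 (4 events):
  after event 1 (t=2: INC bar by 8): {bar=8}
  after event 2 (t=5: INC foo by 14): {bar=8, foo=14}
  after event 3 (t=15: SET baz = 27): {bar=8, baz=27, foo=14}
  after event 4 (t=19: INC baz by 13): {bar=8, baz=40, foo=14}

Answer: {bar=8, baz=40, foo=14}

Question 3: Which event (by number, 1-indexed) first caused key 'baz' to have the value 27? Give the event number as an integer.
Answer: 3

Derivation:
Looking for first event where baz becomes 27:
  event 3: baz (absent) -> 27  <-- first match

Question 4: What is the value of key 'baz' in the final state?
Answer: 42

Derivation:
Track key 'baz' through all 7 events:
  event 1 (t=2: INC bar by 8): baz unchanged
  event 2 (t=5: INC foo by 14): baz unchanged
  event 3 (t=15: SET baz = 27): baz (absent) -> 27
  event 4 (t=19: INC baz by 13): baz 27 -> 40
  event 5 (t=28: INC baz by 1): baz 40 -> 41
  event 6 (t=32: SET foo = 33): baz unchanged
  event 7 (t=34: SET baz = 42): baz 41 -> 42
Final: baz = 42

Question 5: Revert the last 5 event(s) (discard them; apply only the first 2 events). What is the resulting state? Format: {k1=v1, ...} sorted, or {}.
Answer: {bar=8, foo=14}

Derivation:
Keep first 2 events (discard last 5):
  after event 1 (t=2: INC bar by 8): {bar=8}
  after event 2 (t=5: INC foo by 14): {bar=8, foo=14}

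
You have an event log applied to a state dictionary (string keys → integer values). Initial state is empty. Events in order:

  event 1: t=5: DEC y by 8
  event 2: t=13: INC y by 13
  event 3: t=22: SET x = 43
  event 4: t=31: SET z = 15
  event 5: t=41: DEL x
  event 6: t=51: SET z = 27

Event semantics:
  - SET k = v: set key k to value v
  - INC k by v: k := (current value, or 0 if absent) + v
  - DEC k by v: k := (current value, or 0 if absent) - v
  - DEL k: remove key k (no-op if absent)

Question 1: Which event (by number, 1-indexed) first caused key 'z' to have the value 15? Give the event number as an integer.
Looking for first event where z becomes 15:
  event 4: z (absent) -> 15  <-- first match

Answer: 4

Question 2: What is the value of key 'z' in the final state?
Answer: 27

Derivation:
Track key 'z' through all 6 events:
  event 1 (t=5: DEC y by 8): z unchanged
  event 2 (t=13: INC y by 13): z unchanged
  event 3 (t=22: SET x = 43): z unchanged
  event 4 (t=31: SET z = 15): z (absent) -> 15
  event 5 (t=41: DEL x): z unchanged
  event 6 (t=51: SET z = 27): z 15 -> 27
Final: z = 27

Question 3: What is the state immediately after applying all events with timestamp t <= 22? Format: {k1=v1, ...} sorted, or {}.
Apply events with t <= 22 (3 events):
  after event 1 (t=5: DEC y by 8): {y=-8}
  after event 2 (t=13: INC y by 13): {y=5}
  after event 3 (t=22: SET x = 43): {x=43, y=5}

Answer: {x=43, y=5}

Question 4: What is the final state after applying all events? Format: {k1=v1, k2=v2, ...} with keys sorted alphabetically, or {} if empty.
  after event 1 (t=5: DEC y by 8): {y=-8}
  after event 2 (t=13: INC y by 13): {y=5}
  after event 3 (t=22: SET x = 43): {x=43, y=5}
  after event 4 (t=31: SET z = 15): {x=43, y=5, z=15}
  after event 5 (t=41: DEL x): {y=5, z=15}
  after event 6 (t=51: SET z = 27): {y=5, z=27}

Answer: {y=5, z=27}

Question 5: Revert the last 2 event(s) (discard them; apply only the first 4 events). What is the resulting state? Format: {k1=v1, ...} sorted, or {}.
Keep first 4 events (discard last 2):
  after event 1 (t=5: DEC y by 8): {y=-8}
  after event 2 (t=13: INC y by 13): {y=5}
  after event 3 (t=22: SET x = 43): {x=43, y=5}
  after event 4 (t=31: SET z = 15): {x=43, y=5, z=15}

Answer: {x=43, y=5, z=15}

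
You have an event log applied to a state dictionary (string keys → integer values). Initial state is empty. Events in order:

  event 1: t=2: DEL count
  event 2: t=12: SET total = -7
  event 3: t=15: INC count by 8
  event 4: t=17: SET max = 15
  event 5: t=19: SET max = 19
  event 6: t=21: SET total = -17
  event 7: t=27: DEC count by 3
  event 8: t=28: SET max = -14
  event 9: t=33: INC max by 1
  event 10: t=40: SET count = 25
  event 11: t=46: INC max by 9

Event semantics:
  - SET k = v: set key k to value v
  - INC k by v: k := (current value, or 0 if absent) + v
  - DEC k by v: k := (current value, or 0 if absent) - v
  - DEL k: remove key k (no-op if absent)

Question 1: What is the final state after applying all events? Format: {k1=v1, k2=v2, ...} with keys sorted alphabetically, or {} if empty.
  after event 1 (t=2: DEL count): {}
  after event 2 (t=12: SET total = -7): {total=-7}
  after event 3 (t=15: INC count by 8): {count=8, total=-7}
  after event 4 (t=17: SET max = 15): {count=8, max=15, total=-7}
  after event 5 (t=19: SET max = 19): {count=8, max=19, total=-7}
  after event 6 (t=21: SET total = -17): {count=8, max=19, total=-17}
  after event 7 (t=27: DEC count by 3): {count=5, max=19, total=-17}
  after event 8 (t=28: SET max = -14): {count=5, max=-14, total=-17}
  after event 9 (t=33: INC max by 1): {count=5, max=-13, total=-17}
  after event 10 (t=40: SET count = 25): {count=25, max=-13, total=-17}
  after event 11 (t=46: INC max by 9): {count=25, max=-4, total=-17}

Answer: {count=25, max=-4, total=-17}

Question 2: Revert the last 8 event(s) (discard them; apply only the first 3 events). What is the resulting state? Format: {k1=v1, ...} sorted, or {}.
Answer: {count=8, total=-7}

Derivation:
Keep first 3 events (discard last 8):
  after event 1 (t=2: DEL count): {}
  after event 2 (t=12: SET total = -7): {total=-7}
  after event 3 (t=15: INC count by 8): {count=8, total=-7}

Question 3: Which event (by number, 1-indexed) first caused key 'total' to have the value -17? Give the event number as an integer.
Answer: 6

Derivation:
Looking for first event where total becomes -17:
  event 2: total = -7
  event 3: total = -7
  event 4: total = -7
  event 5: total = -7
  event 6: total -7 -> -17  <-- first match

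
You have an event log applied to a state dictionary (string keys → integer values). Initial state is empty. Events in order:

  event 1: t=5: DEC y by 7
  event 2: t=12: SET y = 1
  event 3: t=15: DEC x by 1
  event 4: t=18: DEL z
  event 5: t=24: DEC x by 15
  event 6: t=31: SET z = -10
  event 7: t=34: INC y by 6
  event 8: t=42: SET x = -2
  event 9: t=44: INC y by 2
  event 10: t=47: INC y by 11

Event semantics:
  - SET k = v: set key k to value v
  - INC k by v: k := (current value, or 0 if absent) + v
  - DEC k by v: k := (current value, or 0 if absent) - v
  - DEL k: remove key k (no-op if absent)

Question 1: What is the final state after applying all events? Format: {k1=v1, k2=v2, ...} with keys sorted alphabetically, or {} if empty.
Answer: {x=-2, y=20, z=-10}

Derivation:
  after event 1 (t=5: DEC y by 7): {y=-7}
  after event 2 (t=12: SET y = 1): {y=1}
  after event 3 (t=15: DEC x by 1): {x=-1, y=1}
  after event 4 (t=18: DEL z): {x=-1, y=1}
  after event 5 (t=24: DEC x by 15): {x=-16, y=1}
  after event 6 (t=31: SET z = -10): {x=-16, y=1, z=-10}
  after event 7 (t=34: INC y by 6): {x=-16, y=7, z=-10}
  after event 8 (t=42: SET x = -2): {x=-2, y=7, z=-10}
  after event 9 (t=44: INC y by 2): {x=-2, y=9, z=-10}
  after event 10 (t=47: INC y by 11): {x=-2, y=20, z=-10}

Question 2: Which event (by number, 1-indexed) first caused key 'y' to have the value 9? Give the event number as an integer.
Answer: 9

Derivation:
Looking for first event where y becomes 9:
  event 1: y = -7
  event 2: y = 1
  event 3: y = 1
  event 4: y = 1
  event 5: y = 1
  event 6: y = 1
  event 7: y = 7
  event 8: y = 7
  event 9: y 7 -> 9  <-- first match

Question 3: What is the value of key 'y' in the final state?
Track key 'y' through all 10 events:
  event 1 (t=5: DEC y by 7): y (absent) -> -7
  event 2 (t=12: SET y = 1): y -7 -> 1
  event 3 (t=15: DEC x by 1): y unchanged
  event 4 (t=18: DEL z): y unchanged
  event 5 (t=24: DEC x by 15): y unchanged
  event 6 (t=31: SET z = -10): y unchanged
  event 7 (t=34: INC y by 6): y 1 -> 7
  event 8 (t=42: SET x = -2): y unchanged
  event 9 (t=44: INC y by 2): y 7 -> 9
  event 10 (t=47: INC y by 11): y 9 -> 20
Final: y = 20

Answer: 20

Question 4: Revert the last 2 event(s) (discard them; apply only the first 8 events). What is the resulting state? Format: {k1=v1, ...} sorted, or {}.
Keep first 8 events (discard last 2):
  after event 1 (t=5: DEC y by 7): {y=-7}
  after event 2 (t=12: SET y = 1): {y=1}
  after event 3 (t=15: DEC x by 1): {x=-1, y=1}
  after event 4 (t=18: DEL z): {x=-1, y=1}
  after event 5 (t=24: DEC x by 15): {x=-16, y=1}
  after event 6 (t=31: SET z = -10): {x=-16, y=1, z=-10}
  after event 7 (t=34: INC y by 6): {x=-16, y=7, z=-10}
  after event 8 (t=42: SET x = -2): {x=-2, y=7, z=-10}

Answer: {x=-2, y=7, z=-10}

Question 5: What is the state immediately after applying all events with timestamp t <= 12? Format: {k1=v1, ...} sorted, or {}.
Answer: {y=1}

Derivation:
Apply events with t <= 12 (2 events):
  after event 1 (t=5: DEC y by 7): {y=-7}
  after event 2 (t=12: SET y = 1): {y=1}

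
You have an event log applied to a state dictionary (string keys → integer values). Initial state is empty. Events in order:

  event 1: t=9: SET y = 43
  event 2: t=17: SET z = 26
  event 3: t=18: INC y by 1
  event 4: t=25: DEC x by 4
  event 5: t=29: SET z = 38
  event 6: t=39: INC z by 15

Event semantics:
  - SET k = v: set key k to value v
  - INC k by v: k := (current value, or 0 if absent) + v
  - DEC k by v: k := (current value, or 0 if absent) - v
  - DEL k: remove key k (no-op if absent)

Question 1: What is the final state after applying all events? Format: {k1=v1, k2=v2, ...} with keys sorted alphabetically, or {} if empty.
  after event 1 (t=9: SET y = 43): {y=43}
  after event 2 (t=17: SET z = 26): {y=43, z=26}
  after event 3 (t=18: INC y by 1): {y=44, z=26}
  after event 4 (t=25: DEC x by 4): {x=-4, y=44, z=26}
  after event 5 (t=29: SET z = 38): {x=-4, y=44, z=38}
  after event 6 (t=39: INC z by 15): {x=-4, y=44, z=53}

Answer: {x=-4, y=44, z=53}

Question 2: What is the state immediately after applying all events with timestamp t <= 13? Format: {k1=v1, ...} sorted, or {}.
Answer: {y=43}

Derivation:
Apply events with t <= 13 (1 events):
  after event 1 (t=9: SET y = 43): {y=43}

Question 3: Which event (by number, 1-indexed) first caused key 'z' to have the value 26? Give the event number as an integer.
Looking for first event where z becomes 26:
  event 2: z (absent) -> 26  <-- first match

Answer: 2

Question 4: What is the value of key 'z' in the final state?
Answer: 53

Derivation:
Track key 'z' through all 6 events:
  event 1 (t=9: SET y = 43): z unchanged
  event 2 (t=17: SET z = 26): z (absent) -> 26
  event 3 (t=18: INC y by 1): z unchanged
  event 4 (t=25: DEC x by 4): z unchanged
  event 5 (t=29: SET z = 38): z 26 -> 38
  event 6 (t=39: INC z by 15): z 38 -> 53
Final: z = 53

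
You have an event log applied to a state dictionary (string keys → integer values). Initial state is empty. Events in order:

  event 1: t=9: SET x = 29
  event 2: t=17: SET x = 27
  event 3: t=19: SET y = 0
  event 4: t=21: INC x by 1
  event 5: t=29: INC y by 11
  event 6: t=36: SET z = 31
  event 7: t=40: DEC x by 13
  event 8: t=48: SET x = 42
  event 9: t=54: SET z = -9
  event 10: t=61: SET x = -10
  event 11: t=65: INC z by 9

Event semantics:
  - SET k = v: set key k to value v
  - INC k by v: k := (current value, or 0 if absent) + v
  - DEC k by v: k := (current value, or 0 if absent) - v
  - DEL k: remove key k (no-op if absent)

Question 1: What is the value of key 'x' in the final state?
Answer: -10

Derivation:
Track key 'x' through all 11 events:
  event 1 (t=9: SET x = 29): x (absent) -> 29
  event 2 (t=17: SET x = 27): x 29 -> 27
  event 3 (t=19: SET y = 0): x unchanged
  event 4 (t=21: INC x by 1): x 27 -> 28
  event 5 (t=29: INC y by 11): x unchanged
  event 6 (t=36: SET z = 31): x unchanged
  event 7 (t=40: DEC x by 13): x 28 -> 15
  event 8 (t=48: SET x = 42): x 15 -> 42
  event 9 (t=54: SET z = -9): x unchanged
  event 10 (t=61: SET x = -10): x 42 -> -10
  event 11 (t=65: INC z by 9): x unchanged
Final: x = -10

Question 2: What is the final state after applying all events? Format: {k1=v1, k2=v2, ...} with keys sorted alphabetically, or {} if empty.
Answer: {x=-10, y=11, z=0}

Derivation:
  after event 1 (t=9: SET x = 29): {x=29}
  after event 2 (t=17: SET x = 27): {x=27}
  after event 3 (t=19: SET y = 0): {x=27, y=0}
  after event 4 (t=21: INC x by 1): {x=28, y=0}
  after event 5 (t=29: INC y by 11): {x=28, y=11}
  after event 6 (t=36: SET z = 31): {x=28, y=11, z=31}
  after event 7 (t=40: DEC x by 13): {x=15, y=11, z=31}
  after event 8 (t=48: SET x = 42): {x=42, y=11, z=31}
  after event 9 (t=54: SET z = -9): {x=42, y=11, z=-9}
  after event 10 (t=61: SET x = -10): {x=-10, y=11, z=-9}
  after event 11 (t=65: INC z by 9): {x=-10, y=11, z=0}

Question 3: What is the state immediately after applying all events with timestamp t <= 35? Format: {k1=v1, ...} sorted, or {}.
Answer: {x=28, y=11}

Derivation:
Apply events with t <= 35 (5 events):
  after event 1 (t=9: SET x = 29): {x=29}
  after event 2 (t=17: SET x = 27): {x=27}
  after event 3 (t=19: SET y = 0): {x=27, y=0}
  after event 4 (t=21: INC x by 1): {x=28, y=0}
  after event 5 (t=29: INC y by 11): {x=28, y=11}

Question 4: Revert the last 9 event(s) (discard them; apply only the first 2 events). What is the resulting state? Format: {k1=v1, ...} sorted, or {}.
Answer: {x=27}

Derivation:
Keep first 2 events (discard last 9):
  after event 1 (t=9: SET x = 29): {x=29}
  after event 2 (t=17: SET x = 27): {x=27}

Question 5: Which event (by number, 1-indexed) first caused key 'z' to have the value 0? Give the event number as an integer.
Looking for first event where z becomes 0:
  event 6: z = 31
  event 7: z = 31
  event 8: z = 31
  event 9: z = -9
  event 10: z = -9
  event 11: z -9 -> 0  <-- first match

Answer: 11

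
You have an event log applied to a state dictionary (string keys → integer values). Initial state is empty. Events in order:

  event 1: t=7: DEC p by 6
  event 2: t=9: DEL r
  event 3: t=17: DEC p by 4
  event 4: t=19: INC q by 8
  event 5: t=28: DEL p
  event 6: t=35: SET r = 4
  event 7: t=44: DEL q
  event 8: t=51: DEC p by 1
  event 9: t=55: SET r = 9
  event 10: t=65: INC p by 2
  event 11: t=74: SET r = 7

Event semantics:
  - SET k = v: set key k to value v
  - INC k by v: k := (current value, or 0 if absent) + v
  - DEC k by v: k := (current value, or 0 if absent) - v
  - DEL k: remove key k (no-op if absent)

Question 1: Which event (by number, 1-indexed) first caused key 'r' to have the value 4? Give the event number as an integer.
Answer: 6

Derivation:
Looking for first event where r becomes 4:
  event 6: r (absent) -> 4  <-- first match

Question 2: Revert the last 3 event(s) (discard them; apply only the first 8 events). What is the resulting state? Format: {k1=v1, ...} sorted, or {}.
Keep first 8 events (discard last 3):
  after event 1 (t=7: DEC p by 6): {p=-6}
  after event 2 (t=9: DEL r): {p=-6}
  after event 3 (t=17: DEC p by 4): {p=-10}
  after event 4 (t=19: INC q by 8): {p=-10, q=8}
  after event 5 (t=28: DEL p): {q=8}
  after event 6 (t=35: SET r = 4): {q=8, r=4}
  after event 7 (t=44: DEL q): {r=4}
  after event 8 (t=51: DEC p by 1): {p=-1, r=4}

Answer: {p=-1, r=4}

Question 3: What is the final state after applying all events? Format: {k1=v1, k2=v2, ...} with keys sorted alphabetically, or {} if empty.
Answer: {p=1, r=7}

Derivation:
  after event 1 (t=7: DEC p by 6): {p=-6}
  after event 2 (t=9: DEL r): {p=-6}
  after event 3 (t=17: DEC p by 4): {p=-10}
  after event 4 (t=19: INC q by 8): {p=-10, q=8}
  after event 5 (t=28: DEL p): {q=8}
  after event 6 (t=35: SET r = 4): {q=8, r=4}
  after event 7 (t=44: DEL q): {r=4}
  after event 8 (t=51: DEC p by 1): {p=-1, r=4}
  after event 9 (t=55: SET r = 9): {p=-1, r=9}
  after event 10 (t=65: INC p by 2): {p=1, r=9}
  after event 11 (t=74: SET r = 7): {p=1, r=7}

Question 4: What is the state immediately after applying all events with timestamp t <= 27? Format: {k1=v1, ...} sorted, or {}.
Apply events with t <= 27 (4 events):
  after event 1 (t=7: DEC p by 6): {p=-6}
  after event 2 (t=9: DEL r): {p=-6}
  after event 3 (t=17: DEC p by 4): {p=-10}
  after event 4 (t=19: INC q by 8): {p=-10, q=8}

Answer: {p=-10, q=8}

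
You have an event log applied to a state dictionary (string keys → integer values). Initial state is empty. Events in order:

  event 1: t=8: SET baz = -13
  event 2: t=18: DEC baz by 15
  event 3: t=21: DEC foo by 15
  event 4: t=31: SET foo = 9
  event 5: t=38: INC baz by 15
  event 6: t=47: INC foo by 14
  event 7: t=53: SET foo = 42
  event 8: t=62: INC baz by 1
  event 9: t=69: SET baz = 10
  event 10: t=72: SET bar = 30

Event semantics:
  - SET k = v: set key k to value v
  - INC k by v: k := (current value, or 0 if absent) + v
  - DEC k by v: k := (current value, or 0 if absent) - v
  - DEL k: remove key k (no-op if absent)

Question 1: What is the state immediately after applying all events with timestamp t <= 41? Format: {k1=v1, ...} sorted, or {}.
Apply events with t <= 41 (5 events):
  after event 1 (t=8: SET baz = -13): {baz=-13}
  after event 2 (t=18: DEC baz by 15): {baz=-28}
  after event 3 (t=21: DEC foo by 15): {baz=-28, foo=-15}
  after event 4 (t=31: SET foo = 9): {baz=-28, foo=9}
  after event 5 (t=38: INC baz by 15): {baz=-13, foo=9}

Answer: {baz=-13, foo=9}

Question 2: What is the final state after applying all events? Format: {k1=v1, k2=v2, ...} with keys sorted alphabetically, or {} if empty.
  after event 1 (t=8: SET baz = -13): {baz=-13}
  after event 2 (t=18: DEC baz by 15): {baz=-28}
  after event 3 (t=21: DEC foo by 15): {baz=-28, foo=-15}
  after event 4 (t=31: SET foo = 9): {baz=-28, foo=9}
  after event 5 (t=38: INC baz by 15): {baz=-13, foo=9}
  after event 6 (t=47: INC foo by 14): {baz=-13, foo=23}
  after event 7 (t=53: SET foo = 42): {baz=-13, foo=42}
  after event 8 (t=62: INC baz by 1): {baz=-12, foo=42}
  after event 9 (t=69: SET baz = 10): {baz=10, foo=42}
  after event 10 (t=72: SET bar = 30): {bar=30, baz=10, foo=42}

Answer: {bar=30, baz=10, foo=42}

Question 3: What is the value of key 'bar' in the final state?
Track key 'bar' through all 10 events:
  event 1 (t=8: SET baz = -13): bar unchanged
  event 2 (t=18: DEC baz by 15): bar unchanged
  event 3 (t=21: DEC foo by 15): bar unchanged
  event 4 (t=31: SET foo = 9): bar unchanged
  event 5 (t=38: INC baz by 15): bar unchanged
  event 6 (t=47: INC foo by 14): bar unchanged
  event 7 (t=53: SET foo = 42): bar unchanged
  event 8 (t=62: INC baz by 1): bar unchanged
  event 9 (t=69: SET baz = 10): bar unchanged
  event 10 (t=72: SET bar = 30): bar (absent) -> 30
Final: bar = 30

Answer: 30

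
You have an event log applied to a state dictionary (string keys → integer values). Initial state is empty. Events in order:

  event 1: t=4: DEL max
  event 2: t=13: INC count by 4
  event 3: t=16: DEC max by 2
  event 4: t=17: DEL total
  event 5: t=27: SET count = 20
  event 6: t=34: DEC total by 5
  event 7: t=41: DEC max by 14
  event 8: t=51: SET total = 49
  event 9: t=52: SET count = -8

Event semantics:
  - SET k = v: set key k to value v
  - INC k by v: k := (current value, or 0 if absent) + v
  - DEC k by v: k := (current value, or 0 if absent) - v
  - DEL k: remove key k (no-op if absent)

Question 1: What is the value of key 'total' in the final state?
Track key 'total' through all 9 events:
  event 1 (t=4: DEL max): total unchanged
  event 2 (t=13: INC count by 4): total unchanged
  event 3 (t=16: DEC max by 2): total unchanged
  event 4 (t=17: DEL total): total (absent) -> (absent)
  event 5 (t=27: SET count = 20): total unchanged
  event 6 (t=34: DEC total by 5): total (absent) -> -5
  event 7 (t=41: DEC max by 14): total unchanged
  event 8 (t=51: SET total = 49): total -5 -> 49
  event 9 (t=52: SET count = -8): total unchanged
Final: total = 49

Answer: 49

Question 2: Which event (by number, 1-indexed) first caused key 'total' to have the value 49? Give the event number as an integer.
Answer: 8

Derivation:
Looking for first event where total becomes 49:
  event 6: total = -5
  event 7: total = -5
  event 8: total -5 -> 49  <-- first match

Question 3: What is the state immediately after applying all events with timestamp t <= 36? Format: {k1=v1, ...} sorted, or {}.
Answer: {count=20, max=-2, total=-5}

Derivation:
Apply events with t <= 36 (6 events):
  after event 1 (t=4: DEL max): {}
  after event 2 (t=13: INC count by 4): {count=4}
  after event 3 (t=16: DEC max by 2): {count=4, max=-2}
  after event 4 (t=17: DEL total): {count=4, max=-2}
  after event 5 (t=27: SET count = 20): {count=20, max=-2}
  after event 6 (t=34: DEC total by 5): {count=20, max=-2, total=-5}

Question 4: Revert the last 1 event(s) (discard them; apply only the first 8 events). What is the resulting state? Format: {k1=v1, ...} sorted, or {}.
Keep first 8 events (discard last 1):
  after event 1 (t=4: DEL max): {}
  after event 2 (t=13: INC count by 4): {count=4}
  after event 3 (t=16: DEC max by 2): {count=4, max=-2}
  after event 4 (t=17: DEL total): {count=4, max=-2}
  after event 5 (t=27: SET count = 20): {count=20, max=-2}
  after event 6 (t=34: DEC total by 5): {count=20, max=-2, total=-5}
  after event 7 (t=41: DEC max by 14): {count=20, max=-16, total=-5}
  after event 8 (t=51: SET total = 49): {count=20, max=-16, total=49}

Answer: {count=20, max=-16, total=49}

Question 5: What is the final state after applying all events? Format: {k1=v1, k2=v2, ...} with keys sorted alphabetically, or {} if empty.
Answer: {count=-8, max=-16, total=49}

Derivation:
  after event 1 (t=4: DEL max): {}
  after event 2 (t=13: INC count by 4): {count=4}
  after event 3 (t=16: DEC max by 2): {count=4, max=-2}
  after event 4 (t=17: DEL total): {count=4, max=-2}
  after event 5 (t=27: SET count = 20): {count=20, max=-2}
  after event 6 (t=34: DEC total by 5): {count=20, max=-2, total=-5}
  after event 7 (t=41: DEC max by 14): {count=20, max=-16, total=-5}
  after event 8 (t=51: SET total = 49): {count=20, max=-16, total=49}
  after event 9 (t=52: SET count = -8): {count=-8, max=-16, total=49}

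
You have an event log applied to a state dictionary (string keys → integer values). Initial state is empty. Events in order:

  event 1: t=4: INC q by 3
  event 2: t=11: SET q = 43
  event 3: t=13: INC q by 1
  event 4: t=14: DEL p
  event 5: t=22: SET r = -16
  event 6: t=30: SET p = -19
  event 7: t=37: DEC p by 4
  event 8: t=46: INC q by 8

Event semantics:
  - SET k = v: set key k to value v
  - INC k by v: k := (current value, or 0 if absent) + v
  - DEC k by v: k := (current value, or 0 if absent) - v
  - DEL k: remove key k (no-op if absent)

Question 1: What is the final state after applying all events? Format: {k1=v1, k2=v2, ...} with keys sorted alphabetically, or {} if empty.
  after event 1 (t=4: INC q by 3): {q=3}
  after event 2 (t=11: SET q = 43): {q=43}
  after event 3 (t=13: INC q by 1): {q=44}
  after event 4 (t=14: DEL p): {q=44}
  after event 5 (t=22: SET r = -16): {q=44, r=-16}
  after event 6 (t=30: SET p = -19): {p=-19, q=44, r=-16}
  after event 7 (t=37: DEC p by 4): {p=-23, q=44, r=-16}
  after event 8 (t=46: INC q by 8): {p=-23, q=52, r=-16}

Answer: {p=-23, q=52, r=-16}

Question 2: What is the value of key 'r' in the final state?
Answer: -16

Derivation:
Track key 'r' through all 8 events:
  event 1 (t=4: INC q by 3): r unchanged
  event 2 (t=11: SET q = 43): r unchanged
  event 3 (t=13: INC q by 1): r unchanged
  event 4 (t=14: DEL p): r unchanged
  event 5 (t=22: SET r = -16): r (absent) -> -16
  event 6 (t=30: SET p = -19): r unchanged
  event 7 (t=37: DEC p by 4): r unchanged
  event 8 (t=46: INC q by 8): r unchanged
Final: r = -16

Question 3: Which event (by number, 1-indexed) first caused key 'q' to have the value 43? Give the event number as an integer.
Answer: 2

Derivation:
Looking for first event where q becomes 43:
  event 1: q = 3
  event 2: q 3 -> 43  <-- first match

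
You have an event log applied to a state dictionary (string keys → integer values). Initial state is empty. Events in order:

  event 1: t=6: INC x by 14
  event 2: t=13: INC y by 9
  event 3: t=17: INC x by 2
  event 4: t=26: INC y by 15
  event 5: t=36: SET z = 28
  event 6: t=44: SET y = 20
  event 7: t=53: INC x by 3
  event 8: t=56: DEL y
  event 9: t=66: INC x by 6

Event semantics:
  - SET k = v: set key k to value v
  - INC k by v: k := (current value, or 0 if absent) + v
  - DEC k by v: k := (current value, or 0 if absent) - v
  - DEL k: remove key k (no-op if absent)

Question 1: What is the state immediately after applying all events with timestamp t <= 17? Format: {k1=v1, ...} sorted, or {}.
Answer: {x=16, y=9}

Derivation:
Apply events with t <= 17 (3 events):
  after event 1 (t=6: INC x by 14): {x=14}
  after event 2 (t=13: INC y by 9): {x=14, y=9}
  after event 3 (t=17: INC x by 2): {x=16, y=9}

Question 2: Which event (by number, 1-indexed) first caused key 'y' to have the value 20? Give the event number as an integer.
Looking for first event where y becomes 20:
  event 2: y = 9
  event 3: y = 9
  event 4: y = 24
  event 5: y = 24
  event 6: y 24 -> 20  <-- first match

Answer: 6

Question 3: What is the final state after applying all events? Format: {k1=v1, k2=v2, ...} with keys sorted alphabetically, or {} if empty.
Answer: {x=25, z=28}

Derivation:
  after event 1 (t=6: INC x by 14): {x=14}
  after event 2 (t=13: INC y by 9): {x=14, y=9}
  after event 3 (t=17: INC x by 2): {x=16, y=9}
  after event 4 (t=26: INC y by 15): {x=16, y=24}
  after event 5 (t=36: SET z = 28): {x=16, y=24, z=28}
  after event 6 (t=44: SET y = 20): {x=16, y=20, z=28}
  after event 7 (t=53: INC x by 3): {x=19, y=20, z=28}
  after event 8 (t=56: DEL y): {x=19, z=28}
  after event 9 (t=66: INC x by 6): {x=25, z=28}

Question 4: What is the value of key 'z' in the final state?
Answer: 28

Derivation:
Track key 'z' through all 9 events:
  event 1 (t=6: INC x by 14): z unchanged
  event 2 (t=13: INC y by 9): z unchanged
  event 3 (t=17: INC x by 2): z unchanged
  event 4 (t=26: INC y by 15): z unchanged
  event 5 (t=36: SET z = 28): z (absent) -> 28
  event 6 (t=44: SET y = 20): z unchanged
  event 7 (t=53: INC x by 3): z unchanged
  event 8 (t=56: DEL y): z unchanged
  event 9 (t=66: INC x by 6): z unchanged
Final: z = 28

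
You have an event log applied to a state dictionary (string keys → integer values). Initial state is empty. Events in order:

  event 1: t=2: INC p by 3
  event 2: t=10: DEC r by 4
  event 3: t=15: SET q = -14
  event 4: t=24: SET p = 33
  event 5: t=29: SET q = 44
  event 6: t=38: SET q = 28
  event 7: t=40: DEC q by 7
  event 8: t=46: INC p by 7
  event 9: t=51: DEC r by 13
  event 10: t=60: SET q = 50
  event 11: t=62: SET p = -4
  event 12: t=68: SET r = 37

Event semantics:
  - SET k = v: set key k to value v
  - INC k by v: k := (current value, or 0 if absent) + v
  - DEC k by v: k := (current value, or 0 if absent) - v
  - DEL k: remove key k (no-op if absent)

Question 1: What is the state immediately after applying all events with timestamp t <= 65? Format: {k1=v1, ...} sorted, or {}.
Answer: {p=-4, q=50, r=-17}

Derivation:
Apply events with t <= 65 (11 events):
  after event 1 (t=2: INC p by 3): {p=3}
  after event 2 (t=10: DEC r by 4): {p=3, r=-4}
  after event 3 (t=15: SET q = -14): {p=3, q=-14, r=-4}
  after event 4 (t=24: SET p = 33): {p=33, q=-14, r=-4}
  after event 5 (t=29: SET q = 44): {p=33, q=44, r=-4}
  after event 6 (t=38: SET q = 28): {p=33, q=28, r=-4}
  after event 7 (t=40: DEC q by 7): {p=33, q=21, r=-4}
  after event 8 (t=46: INC p by 7): {p=40, q=21, r=-4}
  after event 9 (t=51: DEC r by 13): {p=40, q=21, r=-17}
  after event 10 (t=60: SET q = 50): {p=40, q=50, r=-17}
  after event 11 (t=62: SET p = -4): {p=-4, q=50, r=-17}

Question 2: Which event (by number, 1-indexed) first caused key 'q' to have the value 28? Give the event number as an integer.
Looking for first event where q becomes 28:
  event 3: q = -14
  event 4: q = -14
  event 5: q = 44
  event 6: q 44 -> 28  <-- first match

Answer: 6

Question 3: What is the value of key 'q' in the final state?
Track key 'q' through all 12 events:
  event 1 (t=2: INC p by 3): q unchanged
  event 2 (t=10: DEC r by 4): q unchanged
  event 3 (t=15: SET q = -14): q (absent) -> -14
  event 4 (t=24: SET p = 33): q unchanged
  event 5 (t=29: SET q = 44): q -14 -> 44
  event 6 (t=38: SET q = 28): q 44 -> 28
  event 7 (t=40: DEC q by 7): q 28 -> 21
  event 8 (t=46: INC p by 7): q unchanged
  event 9 (t=51: DEC r by 13): q unchanged
  event 10 (t=60: SET q = 50): q 21 -> 50
  event 11 (t=62: SET p = -4): q unchanged
  event 12 (t=68: SET r = 37): q unchanged
Final: q = 50

Answer: 50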